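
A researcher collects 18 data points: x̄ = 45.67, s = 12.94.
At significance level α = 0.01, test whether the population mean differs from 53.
One-sample t-test:
H₀: μ = 53
H₁: μ ≠ 53
df = n - 1 = 17
t = (x̄ - μ₀) / (s/√n) = (45.67 - 53) / (12.94/√18) = -2.403
p-value = 0.0279

Since p-value > α = 0.01, we fail to reject H₀.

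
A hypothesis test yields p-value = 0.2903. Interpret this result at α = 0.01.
Since p = 0.2903 > α = 0.01, fail to reject H₀.
There is insufficient evidence to reject the null hypothesis; the result is not statistically significant at the 0.01 level.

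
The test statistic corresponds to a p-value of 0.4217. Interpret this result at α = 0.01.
Since p = 0.4217 > α = 0.01, fail to reject H₀.
There is insufficient evidence to reject the null hypothesis; the result is not statistically significant at the 0.01 level.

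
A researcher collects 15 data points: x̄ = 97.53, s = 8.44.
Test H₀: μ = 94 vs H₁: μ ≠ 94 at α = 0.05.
One-sample t-test:
H₀: μ = 94
H₁: μ ≠ 94
df = n - 1 = 14
t = (x̄ - μ₀) / (s/√n) = (97.53 - 94) / (8.44/√15) = 1.620
p-value = 0.1276

Since p-value > α = 0.05, we fail to reject H₀.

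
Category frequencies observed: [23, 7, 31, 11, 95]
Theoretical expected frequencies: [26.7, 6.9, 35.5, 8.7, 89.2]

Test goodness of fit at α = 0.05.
Chi-square goodness of fit test:
H₀: observed counts match expected distribution
H₁: observed counts differ from expected distribution
df = k - 1 = 4
χ² = Σ(O - E)²/E
   = (23 - 26.7)²/26.7 + (7 - 6.9)²/6.9 + (31 - 35.5)²/35.5 + (11 - 8.7)²/8.7 + (95 - 89.2)²/89.2
   = 0.513 + 0.001 + 0.570 + 0.608 + 0.377
   = 2.07
p-value = 0.7229

Since p-value > α = 0.05, we fail to reject H₀.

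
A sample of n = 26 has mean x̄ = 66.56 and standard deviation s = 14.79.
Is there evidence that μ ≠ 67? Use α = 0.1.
One-sample t-test:
H₀: μ = 67
H₁: μ ≠ 67
df = n - 1 = 25
t = (x̄ - μ₀) / (s/√n) = (66.56 - 67) / (14.79/√26) = -0.152
p-value = 0.8806

Since p-value > α = 0.1, we fail to reject H₀.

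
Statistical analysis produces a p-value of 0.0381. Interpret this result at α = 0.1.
Since p = 0.0381 < α = 0.1, reject H₀.
There is sufficient evidence to reject the null hypothesis; the result is statistically significant at the 0.1 level.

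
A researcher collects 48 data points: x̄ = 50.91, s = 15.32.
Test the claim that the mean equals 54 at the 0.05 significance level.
One-sample t-test:
H₀: μ = 54
H₁: μ ≠ 54
df = n - 1 = 47
t = (x̄ - μ₀) / (s/√n) = (50.91 - 54) / (15.32/√48) = -1.397
p-value = 0.1689

Since p-value > α = 0.05, we fail to reject H₀.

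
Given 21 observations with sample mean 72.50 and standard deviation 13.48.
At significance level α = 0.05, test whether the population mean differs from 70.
One-sample t-test:
H₀: μ = 70
H₁: μ ≠ 70
df = n - 1 = 20
t = (x̄ - μ₀) / (s/√n) = (72.50 - 70) / (13.48/√21) = 0.850
p-value = 0.4054

Since p-value > α = 0.05, we fail to reject H₀.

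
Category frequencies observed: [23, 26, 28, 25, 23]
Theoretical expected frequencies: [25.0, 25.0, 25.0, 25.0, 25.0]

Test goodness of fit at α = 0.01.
Chi-square goodness of fit test:
H₀: observed counts match expected distribution
H₁: observed counts differ from expected distribution
df = k - 1 = 4
χ² = Σ(O - E)²/E
   = (23 - 25.0)²/25.0 + (26 - 25.0)²/25.0 + (28 - 25.0)²/25.0 + (25 - 25.0)²/25.0 + (23 - 25.0)²/25.0
   = 0.160 + 0.040 + 0.360 + 0.000 + 0.160
   = 0.72
p-value = 0.9488

Since p-value > α = 0.01, we fail to reject H₀.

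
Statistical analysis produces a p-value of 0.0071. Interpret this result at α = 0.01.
Since p = 0.0071 < α = 0.01, reject H₀.
There is sufficient evidence to reject the null hypothesis; the result is statistically significant at the 0.01 level.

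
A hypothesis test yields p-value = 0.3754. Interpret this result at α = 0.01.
Since p = 0.3754 > α = 0.01, fail to reject H₀.
There is insufficient evidence to reject the null hypothesis; the result is not statistically significant at the 0.01 level.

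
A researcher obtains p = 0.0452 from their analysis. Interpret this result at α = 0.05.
Since p = 0.0452 < α = 0.05, reject H₀.
There is sufficient evidence to reject the null hypothesis; the result is statistically significant at the 0.05 level.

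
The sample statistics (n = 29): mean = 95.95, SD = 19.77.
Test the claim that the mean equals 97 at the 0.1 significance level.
One-sample t-test:
H₀: μ = 97
H₁: μ ≠ 97
df = n - 1 = 28
t = (x̄ - μ₀) / (s/√n) = (95.95 - 97) / (19.77/√29) = -0.286
p-value = 0.7770

Since p-value > α = 0.1, we fail to reject H₀.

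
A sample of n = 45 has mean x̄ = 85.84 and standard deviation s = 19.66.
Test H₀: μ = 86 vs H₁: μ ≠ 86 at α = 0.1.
One-sample t-test:
H₀: μ = 86
H₁: μ ≠ 86
df = n - 1 = 44
t = (x̄ - μ₀) / (s/√n) = (85.84 - 86) / (19.66/√45) = -0.055
p-value = 0.9567

Since p-value > α = 0.1, we fail to reject H₀.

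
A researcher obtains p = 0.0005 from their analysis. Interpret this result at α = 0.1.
Since p = 0.0005 < α = 0.1, reject H₀.
There is sufficient evidence to reject the null hypothesis; the result is statistically significant at the 0.1 level.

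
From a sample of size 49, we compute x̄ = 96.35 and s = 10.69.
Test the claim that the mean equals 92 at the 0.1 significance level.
One-sample t-test:
H₀: μ = 92
H₁: μ ≠ 92
df = n - 1 = 48
t = (x̄ - μ₀) / (s/√n) = (96.35 - 92) / (10.69/√49) = 2.848
p-value = 0.0065

Since p-value < α = 0.1, we reject H₀.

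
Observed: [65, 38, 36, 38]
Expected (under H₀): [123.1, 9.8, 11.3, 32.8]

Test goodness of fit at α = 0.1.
Chi-square goodness of fit test:
H₀: observed counts match expected distribution
H₁: observed counts differ from expected distribution
df = k - 1 = 3
χ² = Σ(O - E)²/E
   = (65 - 123.1)²/123.1 + (38 - 9.8)²/9.8 + (36 - 11.3)²/11.3 + (38 - 32.8)²/32.8
   = 27.422 + 81.147 + 53.990 + 0.824
   = 163.38
p-value < 0.0001

Since p-value < α = 0.1, we reject H₀.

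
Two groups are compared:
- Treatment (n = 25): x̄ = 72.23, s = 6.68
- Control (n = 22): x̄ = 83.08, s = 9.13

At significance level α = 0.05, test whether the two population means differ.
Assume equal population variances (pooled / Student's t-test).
Student's two-sample t-test (equal variances):
H₀: μ₁ = μ₂
H₁: μ₁ ≠ μ₂
df = n₁ + n₂ - 2 = 45
Pooled variance s_p² = [(n₁-1)s₁² + (n₂-1)s₂²] / (n₁ + n₂ - 2) = [(24)(6.68²) + (21)(9.13²)] / 45 = 62.6985
SE = √(s_p²(1/n₁ + 1/n₂)) = √(62.6985 × (1/25 + 1/22)) = 2.3147
t = (x̄₁ - x̄₂) / SE = (72.23 - 83.08) / 2.3147 = -10.85 / 2.3147 = -4.687
p-value < 0.0001

Since p-value < α = 0.05, we reject H₀.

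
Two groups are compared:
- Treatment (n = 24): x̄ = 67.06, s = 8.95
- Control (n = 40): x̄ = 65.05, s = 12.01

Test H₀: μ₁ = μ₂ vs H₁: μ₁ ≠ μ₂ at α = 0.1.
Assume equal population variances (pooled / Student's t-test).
Student's two-sample t-test (equal variances):
H₀: μ₁ = μ₂
H₁: μ₁ ≠ μ₂
df = n₁ + n₂ - 2 = 62
Pooled variance s_p² = [(n₁-1)s₁² + (n₂-1)s₂²] / (n₁ + n₂ - 2) = [(23)(8.95²) + (39)(12.01²)] / 62 = 120.4471
SE = √(s_p²(1/n₁ + 1/n₂)) = √(120.4471 × (1/24 + 1/40)) = 2.8337
t = (x̄₁ - x̄₂) / SE = (67.06 - 65.05) / 2.8337 = 2.01 / 2.8337 = 0.709
p-value = 0.4808

Since p-value > α = 0.1, we fail to reject H₀.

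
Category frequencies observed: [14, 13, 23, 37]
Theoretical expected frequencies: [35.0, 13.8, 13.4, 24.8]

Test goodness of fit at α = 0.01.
Chi-square goodness of fit test:
H₀: observed counts match expected distribution
H₁: observed counts differ from expected distribution
df = k - 1 = 3
χ² = Σ(O - E)²/E
   = (14 - 35.0)²/35.0 + (13 - 13.8)²/13.8 + (23 - 13.4)²/13.4 + (37 - 24.8)²/24.8
   = 12.600 + 0.046 + 6.878 + 6.002
   = 25.53
p-value < 0.0001

Since p-value < α = 0.01, we reject H₀.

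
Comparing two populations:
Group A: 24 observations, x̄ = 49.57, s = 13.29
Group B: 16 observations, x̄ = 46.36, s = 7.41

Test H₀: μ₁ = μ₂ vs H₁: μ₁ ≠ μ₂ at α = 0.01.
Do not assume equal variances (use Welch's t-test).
Welch's two-sample t-test:
H₀: μ₁ = μ₂
H₁: μ₁ ≠ μ₂
s₁²/n₁ = 13.29²/24 = 7.3593,  s₂²/n₂ = 7.41²/16 = 3.4318
SE = √(s₁²/n₁ + s₂²/n₂) = √(7.3593 + 3.4318) = 3.2850
df (Welch-Satterthwaite) = (s₁²/n₁ + s₂²/n₂)² / [(s₁²/n₁)²/(n₁-1) + (s₂²/n₂)²/(n₂-1)] ≈ 37.09
t = (x̄₁ - x̄₂) / SE = (49.57 - 46.36) / 3.2850 = 3.21 / 3.2850 = 0.977
p-value = 0.3348

Since p-value > α = 0.01, we fail to reject H₀.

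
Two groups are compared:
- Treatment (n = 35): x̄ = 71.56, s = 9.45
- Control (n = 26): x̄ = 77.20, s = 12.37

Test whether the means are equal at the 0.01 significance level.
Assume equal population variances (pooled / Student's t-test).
Student's two-sample t-test (equal variances):
H₀: μ₁ = μ₂
H₁: μ₁ ≠ μ₂
df = n₁ + n₂ - 2 = 59
Pooled variance s_p² = [(n₁-1)s₁² + (n₂-1)s₂²] / (n₁ + n₂ - 2) = [(34)(9.45²) + (25)(12.37²)] / 59 = 116.3001
SE = √(s_p²(1/n₁ + 1/n₂)) = √(116.3001 × (1/35 + 1/26)) = 2.7921
t = (x̄₁ - x̄₂) / SE = (71.56 - 77.20) / 2.7921 = -5.64 / 2.7921 = -2.020
p-value = 0.0479

Since p-value > α = 0.01, we fail to reject H₀.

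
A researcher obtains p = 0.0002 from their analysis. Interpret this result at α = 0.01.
Since p = 0.0002 < α = 0.01, reject H₀.
There is sufficient evidence to reject the null hypothesis; the result is statistically significant at the 0.01 level.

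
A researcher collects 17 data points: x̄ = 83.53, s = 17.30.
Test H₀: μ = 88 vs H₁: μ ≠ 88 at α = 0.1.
One-sample t-test:
H₀: μ = 88
H₁: μ ≠ 88
df = n - 1 = 16
t = (x̄ - μ₀) / (s/√n) = (83.53 - 88) / (17.30/√17) = -1.065
p-value = 0.3025

Since p-value > α = 0.1, we fail to reject H₀.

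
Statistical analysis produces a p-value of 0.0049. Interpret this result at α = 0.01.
Since p = 0.0049 < α = 0.01, reject H₀.
There is sufficient evidence to reject the null hypothesis; the result is statistically significant at the 0.01 level.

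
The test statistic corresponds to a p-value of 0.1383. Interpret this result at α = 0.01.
Since p = 0.1383 > α = 0.01, fail to reject H₀.
There is insufficient evidence to reject the null hypothesis; the result is not statistically significant at the 0.01 level.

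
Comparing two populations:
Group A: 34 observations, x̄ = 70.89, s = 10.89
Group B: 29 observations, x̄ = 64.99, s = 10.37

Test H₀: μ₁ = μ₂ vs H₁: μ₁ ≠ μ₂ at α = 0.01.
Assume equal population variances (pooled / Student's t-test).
Student's two-sample t-test (equal variances):
H₀: μ₁ = μ₂
H₁: μ₁ ≠ μ₂
df = n₁ + n₂ - 2 = 61
Pooled variance s_p² = [(n₁-1)s₁² + (n₂-1)s₂²] / (n₁ + n₂ - 2) = [(33)(10.89²) + (28)(10.37²)] / 61 = 113.5176
SE = √(s_p²(1/n₁ + 1/n₂)) = √(113.5176 × (1/34 + 1/29)) = 2.6932
t = (x̄₁ - x̄₂) / SE = (70.89 - 64.99) / 2.6932 = 5.90 / 2.6932 = 2.191
p-value = 0.0323

Since p-value > α = 0.01, we fail to reject H₀.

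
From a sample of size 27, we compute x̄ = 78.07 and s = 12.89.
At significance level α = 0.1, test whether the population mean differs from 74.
One-sample t-test:
H₀: μ = 74
H₁: μ ≠ 74
df = n - 1 = 26
t = (x̄ - μ₀) / (s/√n) = (78.07 - 74) / (12.89/√27) = 1.641
p-value = 0.1129

Since p-value > α = 0.1, we fail to reject H₀.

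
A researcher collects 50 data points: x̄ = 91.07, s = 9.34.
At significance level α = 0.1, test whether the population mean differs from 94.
One-sample t-test:
H₀: μ = 94
H₁: μ ≠ 94
df = n - 1 = 49
t = (x̄ - μ₀) / (s/√n) = (91.07 - 94) / (9.34/√50) = -2.218
p-value = 0.0312

Since p-value < α = 0.1, we reject H₀.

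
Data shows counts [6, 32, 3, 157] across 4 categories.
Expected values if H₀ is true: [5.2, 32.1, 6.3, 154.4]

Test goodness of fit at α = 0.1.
Chi-square goodness of fit test:
H₀: observed counts match expected distribution
H₁: observed counts differ from expected distribution
df = k - 1 = 3
χ² = Σ(O - E)²/E
   = (6 - 5.2)²/5.2 + (32 - 32.1)²/32.1 + (3 - 6.3)²/6.3 + (157 - 154.4)²/154.4
   = 0.123 + 0.000 + 1.729 + 0.044
   = 1.90
p-value = 0.5943

Since p-value > α = 0.1, we fail to reject H₀.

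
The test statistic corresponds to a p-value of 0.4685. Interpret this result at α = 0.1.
Since p = 0.4685 > α = 0.1, fail to reject H₀.
There is insufficient evidence to reject the null hypothesis; the result is not statistically significant at the 0.1 level.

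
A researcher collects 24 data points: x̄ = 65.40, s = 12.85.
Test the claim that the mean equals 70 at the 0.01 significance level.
One-sample t-test:
H₀: μ = 70
H₁: μ ≠ 70
df = n - 1 = 23
t = (x̄ - μ₀) / (s/√n) = (65.40 - 70) / (12.85/√24) = -1.754
p-value = 0.0928

Since p-value > α = 0.01, we fail to reject H₀.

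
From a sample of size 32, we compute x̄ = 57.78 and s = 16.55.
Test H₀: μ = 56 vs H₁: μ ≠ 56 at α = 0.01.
One-sample t-test:
H₀: μ = 56
H₁: μ ≠ 56
df = n - 1 = 31
t = (x̄ - μ₀) / (s/√n) = (57.78 - 56) / (16.55/√32) = 0.608
p-value = 0.5473

Since p-value > α = 0.01, we fail to reject H₀.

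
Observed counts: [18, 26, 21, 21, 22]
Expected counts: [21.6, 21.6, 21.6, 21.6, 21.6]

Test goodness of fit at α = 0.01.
Chi-square goodness of fit test:
H₀: observed counts match expected distribution
H₁: observed counts differ from expected distribution
df = k - 1 = 4
χ² = Σ(O - E)²/E
   = (18 - 21.6)²/21.6 + (26 - 21.6)²/21.6 + (21 - 21.6)²/21.6 + (21 - 21.6)²/21.6 + (22 - 21.6)²/21.6
   = 0.600 + 0.896 + 0.017 + 0.017 + 0.007
   = 1.54
p-value = 0.8201

Since p-value > α = 0.01, we fail to reject H₀.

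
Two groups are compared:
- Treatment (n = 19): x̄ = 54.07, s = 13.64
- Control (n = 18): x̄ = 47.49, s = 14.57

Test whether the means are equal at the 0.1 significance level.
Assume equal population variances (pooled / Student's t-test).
Student's two-sample t-test (equal variances):
H₀: μ₁ = μ₂
H₁: μ₁ ≠ μ₂
df = n₁ + n₂ - 2 = 35
Pooled variance s_p² = [(n₁-1)s₁² + (n₂-1)s₂²] / (n₁ + n₂ - 2) = [(18)(13.64²) + (17)(14.57²)] / 35 = 198.7925
SE = √(s_p²(1/n₁ + 1/n₂)) = √(198.7925 × (1/19 + 1/18)) = 4.6375
t = (x̄₁ - x̄₂) / SE = (54.07 - 47.49) / 4.6375 = 6.58 / 4.6375 = 1.419
p-value = 0.1648

Since p-value > α = 0.1, we fail to reject H₀.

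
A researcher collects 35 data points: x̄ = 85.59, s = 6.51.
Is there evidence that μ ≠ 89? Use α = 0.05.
One-sample t-test:
H₀: μ = 89
H₁: μ ≠ 89
df = n - 1 = 34
t = (x̄ - μ₀) / (s/√n) = (85.59 - 89) / (6.51/√35) = -3.099
p-value = 0.0039

Since p-value < α = 0.05, we reject H₀.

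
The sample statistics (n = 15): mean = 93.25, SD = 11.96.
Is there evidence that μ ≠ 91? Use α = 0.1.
One-sample t-test:
H₀: μ = 91
H₁: μ ≠ 91
df = n - 1 = 14
t = (x̄ - μ₀) / (s/√n) = (93.25 - 91) / (11.96/√15) = 0.729
p-value = 0.4783

Since p-value > α = 0.1, we fail to reject H₀.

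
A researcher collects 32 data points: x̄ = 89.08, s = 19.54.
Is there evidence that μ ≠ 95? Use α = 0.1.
One-sample t-test:
H₀: μ = 95
H₁: μ ≠ 95
df = n - 1 = 31
t = (x̄ - μ₀) / (s/√n) = (89.08 - 95) / (19.54/√32) = -1.714
p-value = 0.0965

Since p-value < α = 0.1, we reject H₀.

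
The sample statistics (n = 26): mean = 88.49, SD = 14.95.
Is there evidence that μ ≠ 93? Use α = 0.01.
One-sample t-test:
H₀: μ = 93
H₁: μ ≠ 93
df = n - 1 = 25
t = (x̄ - μ₀) / (s/√n) = (88.49 - 93) / (14.95/√26) = -1.538
p-value = 0.1366

Since p-value > α = 0.01, we fail to reject H₀.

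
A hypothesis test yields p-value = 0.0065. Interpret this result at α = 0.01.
Since p = 0.0065 < α = 0.01, reject H₀.
There is sufficient evidence to reject the null hypothesis; the result is statistically significant at the 0.01 level.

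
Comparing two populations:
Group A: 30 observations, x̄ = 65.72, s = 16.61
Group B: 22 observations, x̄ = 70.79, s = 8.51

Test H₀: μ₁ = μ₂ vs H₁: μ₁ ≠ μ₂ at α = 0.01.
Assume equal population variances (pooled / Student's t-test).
Student's two-sample t-test (equal variances):
H₀: μ₁ = μ₂
H₁: μ₁ ≠ μ₂
df = n₁ + n₂ - 2 = 50
Pooled variance s_p² = [(n₁-1)s₁² + (n₂-1)s₂²] / (n₁ + n₂ - 2) = [(29)(16.61²) + (21)(8.51²)] / 50 = 190.4339
SE = √(s_p²(1/n₁ + 1/n₂)) = √(190.4339 × (1/30 + 1/22)) = 3.8735
t = (x̄₁ - x̄₂) / SE = (65.72 - 70.79) / 3.8735 = -5.07 / 3.8735 = -1.309
p-value = 0.1966

Since p-value > α = 0.01, we fail to reject H₀.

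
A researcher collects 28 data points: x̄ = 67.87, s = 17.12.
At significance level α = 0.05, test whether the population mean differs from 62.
One-sample t-test:
H₀: μ = 62
H₁: μ ≠ 62
df = n - 1 = 27
t = (x̄ - μ₀) / (s/√n) = (67.87 - 62) / (17.12/√28) = 1.814
p-value = 0.0808

Since p-value > α = 0.05, we fail to reject H₀.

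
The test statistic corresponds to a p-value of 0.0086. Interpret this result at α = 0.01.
Since p = 0.0086 < α = 0.01, reject H₀.
There is sufficient evidence to reject the null hypothesis; the result is statistically significant at the 0.01 level.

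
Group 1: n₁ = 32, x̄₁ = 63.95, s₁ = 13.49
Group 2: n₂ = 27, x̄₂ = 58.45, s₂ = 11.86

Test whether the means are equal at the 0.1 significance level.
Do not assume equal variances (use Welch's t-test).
Welch's two-sample t-test:
H₀: μ₁ = μ₂
H₁: μ₁ ≠ μ₂
s₁²/n₁ = 13.49²/32 = 5.6869,  s₂²/n₂ = 11.86²/27 = 5.2096
SE = √(s₁²/n₁ + s₂²/n₂) = √(5.6869 + 5.2096) = 3.3010
df (Welch-Satterthwaite) = (s₁²/n₁ + s₂²/n₂)² / [(s₁²/n₁)²/(n₁-1) + (s₂²/n₂)²/(n₂-1)] ≈ 56.89
t = (x̄₁ - x̄₂) / SE = (63.95 - 58.45) / 3.3010 = 5.50 / 3.3010 = 1.666
p-value = 0.1012

Since p-value > α = 0.1, we fail to reject H₀.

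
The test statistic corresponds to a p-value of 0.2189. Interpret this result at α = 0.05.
Since p = 0.2189 > α = 0.05, fail to reject H₀.
There is insufficient evidence to reject the null hypothesis; the result is not statistically significant at the 0.05 level.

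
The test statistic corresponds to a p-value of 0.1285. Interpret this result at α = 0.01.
Since p = 0.1285 > α = 0.01, fail to reject H₀.
There is insufficient evidence to reject the null hypothesis; the result is not statistically significant at the 0.01 level.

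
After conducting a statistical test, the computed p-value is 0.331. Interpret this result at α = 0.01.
Since p = 0.331 > α = 0.01, fail to reject H₀.
There is insufficient evidence to reject the null hypothesis; the result is not statistically significant at the 0.01 level.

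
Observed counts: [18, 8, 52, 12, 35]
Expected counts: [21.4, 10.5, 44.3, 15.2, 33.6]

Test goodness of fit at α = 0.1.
Chi-square goodness of fit test:
H₀: observed counts match expected distribution
H₁: observed counts differ from expected distribution
df = k - 1 = 4
χ² = Σ(O - E)²/E
   = (18 - 21.4)²/21.4 + (8 - 10.5)²/10.5 + (52 - 44.3)²/44.3 + (12 - 15.2)²/15.2 + (35 - 33.6)²/33.6
   = 0.540 + 0.595 + 1.338 + 0.674 + 0.058
   = 3.21
p-value = 0.5240

Since p-value > α = 0.1, we fail to reject H₀.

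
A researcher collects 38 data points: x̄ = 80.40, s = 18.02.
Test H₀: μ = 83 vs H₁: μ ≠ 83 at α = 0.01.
One-sample t-test:
H₀: μ = 83
H₁: μ ≠ 83
df = n - 1 = 37
t = (x̄ - μ₀) / (s/√n) = (80.40 - 83) / (18.02/√38) = -0.889
p-value = 0.3795

Since p-value > α = 0.01, we fail to reject H₀.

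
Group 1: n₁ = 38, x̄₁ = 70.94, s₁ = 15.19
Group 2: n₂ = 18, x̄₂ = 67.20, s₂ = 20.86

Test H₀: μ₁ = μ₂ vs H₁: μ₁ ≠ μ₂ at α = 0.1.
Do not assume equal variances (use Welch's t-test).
Welch's two-sample t-test:
H₀: μ₁ = μ₂
H₁: μ₁ ≠ μ₂
s₁²/n₁ = 15.19²/38 = 6.0720,  s₂²/n₂ = 20.86²/18 = 24.1744
SE = √(s₁²/n₁ + s₂²/n₂) = √(6.0720 + 24.1744) = 5.4997
df (Welch-Satterthwaite) = (s₁²/n₁ + s₂²/n₂)² / [(s₁²/n₁)²/(n₁-1) + (s₂²/n₂)²/(n₂-1)] ≈ 25.86
t = (x̄₁ - x̄₂) / SE = (70.94 - 67.20) / 5.4997 = 3.74 / 5.4997 = 0.680
p-value = 0.5025

Since p-value > α = 0.1, we fail to reject H₀.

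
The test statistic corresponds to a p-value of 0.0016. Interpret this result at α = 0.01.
Since p = 0.0016 < α = 0.01, reject H₀.
There is sufficient evidence to reject the null hypothesis; the result is statistically significant at the 0.01 level.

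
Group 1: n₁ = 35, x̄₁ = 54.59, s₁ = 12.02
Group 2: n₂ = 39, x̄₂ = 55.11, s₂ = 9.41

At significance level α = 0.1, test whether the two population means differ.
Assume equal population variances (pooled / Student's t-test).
Student's two-sample t-test (equal variances):
H₀: μ₁ = μ₂
H₁: μ₁ ≠ μ₂
df = n₁ + n₂ - 2 = 72
Pooled variance s_p² = [(n₁-1)s₁² + (n₂-1)s₂²] / (n₁ + n₂ - 2) = [(34)(12.02²) + (38)(9.41²)] / 72 = 114.9606
SE = √(s_p²(1/n₁ + 1/n₂)) = √(114.9606 × (1/35 + 1/39)) = 2.4965
t = (x̄₁ - x̄₂) / SE = (54.59 - 55.11) / 2.4965 = -0.52 / 2.4965 = -0.208
p-value = 0.8356

Since p-value > α = 0.1, we fail to reject H₀.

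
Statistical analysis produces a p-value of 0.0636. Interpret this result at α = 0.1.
Since p = 0.0636 < α = 0.1, reject H₀.
There is sufficient evidence to reject the null hypothesis; the result is statistically significant at the 0.1 level.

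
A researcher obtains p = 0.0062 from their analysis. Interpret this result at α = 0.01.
Since p = 0.0062 < α = 0.01, reject H₀.
There is sufficient evidence to reject the null hypothesis; the result is statistically significant at the 0.01 level.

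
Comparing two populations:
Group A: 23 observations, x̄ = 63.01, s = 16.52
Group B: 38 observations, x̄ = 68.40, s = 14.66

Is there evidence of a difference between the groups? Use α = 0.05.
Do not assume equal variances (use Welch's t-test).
Welch's two-sample t-test:
H₀: μ₁ = μ₂
H₁: μ₁ ≠ μ₂
s₁²/n₁ = 16.52²/23 = 11.8657,  s₂²/n₂ = 14.66²/38 = 5.6557
SE = √(s₁²/n₁ + s₂²/n₂) = √(11.8657 + 5.6557) = 4.1859
df (Welch-Satterthwaite) = (s₁²/n₁ + s₂²/n₂)² / [(s₁²/n₁)²/(n₁-1) + (s₂²/n₂)²/(n₂-1)] ≈ 42.26
t = (x̄₁ - x̄₂) / SE = (63.01 - 68.40) / 4.1859 = -5.39 / 4.1859 = -1.288
p-value = 0.2049

Since p-value > α = 0.05, we fail to reject H₀.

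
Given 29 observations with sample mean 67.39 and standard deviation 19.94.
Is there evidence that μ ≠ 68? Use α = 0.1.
One-sample t-test:
H₀: μ = 68
H₁: μ ≠ 68
df = n - 1 = 28
t = (x̄ - μ₀) / (s/√n) = (67.39 - 68) / (19.94/√29) = -0.165
p-value = 0.8703

Since p-value > α = 0.1, we fail to reject H₀.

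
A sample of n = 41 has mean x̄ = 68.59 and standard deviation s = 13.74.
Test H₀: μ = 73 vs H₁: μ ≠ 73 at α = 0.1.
One-sample t-test:
H₀: μ = 73
H₁: μ ≠ 73
df = n - 1 = 40
t = (x̄ - μ₀) / (s/√n) = (68.59 - 73) / (13.74/√41) = -2.055
p-value = 0.0464

Since p-value < α = 0.1, we reject H₀.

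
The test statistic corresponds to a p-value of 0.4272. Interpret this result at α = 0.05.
Since p = 0.4272 > α = 0.05, fail to reject H₀.
There is insufficient evidence to reject the null hypothesis; the result is not statistically significant at the 0.05 level.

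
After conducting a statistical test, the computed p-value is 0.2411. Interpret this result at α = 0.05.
Since p = 0.2411 > α = 0.05, fail to reject H₀.
There is insufficient evidence to reject the null hypothesis; the result is not statistically significant at the 0.05 level.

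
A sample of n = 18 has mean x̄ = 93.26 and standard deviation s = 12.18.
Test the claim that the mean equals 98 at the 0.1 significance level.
One-sample t-test:
H₀: μ = 98
H₁: μ ≠ 98
df = n - 1 = 17
t = (x̄ - μ₀) / (s/√n) = (93.26 - 98) / (12.18/√18) = -1.651
p-value = 0.1171

Since p-value > α = 0.1, we fail to reject H₀.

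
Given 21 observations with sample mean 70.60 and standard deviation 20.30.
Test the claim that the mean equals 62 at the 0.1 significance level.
One-sample t-test:
H₀: μ = 62
H₁: μ ≠ 62
df = n - 1 = 20
t = (x̄ - μ₀) / (s/√n) = (70.60 - 62) / (20.30/√21) = 1.941
p-value = 0.0664

Since p-value < α = 0.1, we reject H₀.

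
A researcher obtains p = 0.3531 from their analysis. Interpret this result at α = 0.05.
Since p = 0.3531 > α = 0.05, fail to reject H₀.
There is insufficient evidence to reject the null hypothesis; the result is not statistically significant at the 0.05 level.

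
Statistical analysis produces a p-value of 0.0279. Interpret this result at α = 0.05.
Since p = 0.0279 < α = 0.05, reject H₀.
There is sufficient evidence to reject the null hypothesis; the result is statistically significant at the 0.05 level.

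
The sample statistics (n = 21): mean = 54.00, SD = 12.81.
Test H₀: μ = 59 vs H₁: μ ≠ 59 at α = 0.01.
One-sample t-test:
H₀: μ = 59
H₁: μ ≠ 59
df = n - 1 = 20
t = (x̄ - μ₀) / (s/√n) = (54.00 - 59) / (12.81/√21) = -1.789
p-value = 0.0888

Since p-value > α = 0.01, we fail to reject H₀.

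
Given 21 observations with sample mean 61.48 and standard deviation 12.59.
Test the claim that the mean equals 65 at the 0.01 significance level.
One-sample t-test:
H₀: μ = 65
H₁: μ ≠ 65
df = n - 1 = 20
t = (x̄ - μ₀) / (s/√n) = (61.48 - 65) / (12.59/√21) = -1.281
p-value = 0.2148

Since p-value > α = 0.01, we fail to reject H₀.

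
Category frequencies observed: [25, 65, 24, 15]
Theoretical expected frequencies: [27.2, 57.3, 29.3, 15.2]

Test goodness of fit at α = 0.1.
Chi-square goodness of fit test:
H₀: observed counts match expected distribution
H₁: observed counts differ from expected distribution
df = k - 1 = 3
χ² = Σ(O - E)²/E
   = (25 - 27.2)²/27.2 + (65 - 57.3)²/57.3 + (24 - 29.3)²/29.3 + (15 - 15.2)²/15.2
   = 0.178 + 1.035 + 0.959 + 0.003
   = 2.17
p-value = 0.5371

Since p-value > α = 0.1, we fail to reject H₀.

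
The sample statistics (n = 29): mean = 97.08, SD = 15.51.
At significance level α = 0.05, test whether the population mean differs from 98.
One-sample t-test:
H₀: μ = 98
H₁: μ ≠ 98
df = n - 1 = 28
t = (x̄ - μ₀) / (s/√n) = (97.08 - 98) / (15.51/√29) = -0.319
p-value = 0.7518

Since p-value > α = 0.05, we fail to reject H₀.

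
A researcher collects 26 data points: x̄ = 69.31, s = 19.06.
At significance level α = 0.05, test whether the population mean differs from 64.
One-sample t-test:
H₀: μ = 64
H₁: μ ≠ 64
df = n - 1 = 25
t = (x̄ - μ₀) / (s/√n) = (69.31 - 64) / (19.06/√26) = 1.421
p-value = 0.1678

Since p-value > α = 0.05, we fail to reject H₀.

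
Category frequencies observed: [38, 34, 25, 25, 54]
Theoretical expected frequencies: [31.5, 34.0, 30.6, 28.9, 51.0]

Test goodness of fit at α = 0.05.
Chi-square goodness of fit test:
H₀: observed counts match expected distribution
H₁: observed counts differ from expected distribution
df = k - 1 = 4
χ² = Σ(O - E)²/E
   = (38 - 31.5)²/31.5 + (34 - 34.0)²/34.0 + (25 - 30.6)²/30.6 + (25 - 28.9)²/28.9 + (54 - 51.0)²/51.0
   = 1.341 + 0.000 + 1.025 + 0.526 + 0.176
   = 3.07
p-value = 0.5464

Since p-value > α = 0.05, we fail to reject H₀.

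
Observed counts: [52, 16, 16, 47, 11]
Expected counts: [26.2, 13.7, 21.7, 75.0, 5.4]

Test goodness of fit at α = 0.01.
Chi-square goodness of fit test:
H₀: observed counts match expected distribution
H₁: observed counts differ from expected distribution
df = k - 1 = 4
χ² = Σ(O - E)²/E
   = (52 - 26.2)²/26.2 + (16 - 13.7)²/13.7 + (16 - 21.7)²/21.7 + (47 - 75.0)²/75.0 + (11 - 5.4)²/5.4
   = 25.406 + 0.386 + 1.497 + 10.453 + 5.807
   = 43.55
p-value < 0.0001

Since p-value < α = 0.01, we reject H₀.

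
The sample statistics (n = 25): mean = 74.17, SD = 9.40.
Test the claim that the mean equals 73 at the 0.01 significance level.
One-sample t-test:
H₀: μ = 73
H₁: μ ≠ 73
df = n - 1 = 24
t = (x̄ - μ₀) / (s/√n) = (74.17 - 73) / (9.40/√25) = 0.622
p-value = 0.5396

Since p-value > α = 0.01, we fail to reject H₀.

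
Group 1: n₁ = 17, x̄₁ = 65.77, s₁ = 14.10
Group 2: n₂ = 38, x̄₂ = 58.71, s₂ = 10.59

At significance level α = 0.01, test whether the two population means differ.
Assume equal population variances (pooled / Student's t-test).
Student's two-sample t-test (equal variances):
H₀: μ₁ = μ₂
H₁: μ₁ ≠ μ₂
df = n₁ + n₂ - 2 = 53
Pooled variance s_p² = [(n₁-1)s₁² + (n₂-1)s₂²] / (n₁ + n₂ - 2) = [(16)(14.10²) + (37)(10.59²)] / 53 = 138.3102
SE = √(s_p²(1/n₁ + 1/n₂)) = √(138.3102 × (1/17 + 1/38)) = 3.4316
t = (x̄₁ - x̄₂) / SE = (65.77 - 58.71) / 3.4316 = 7.06 / 3.4316 = 2.057
p-value = 0.0446

Since p-value > α = 0.01, we fail to reject H₀.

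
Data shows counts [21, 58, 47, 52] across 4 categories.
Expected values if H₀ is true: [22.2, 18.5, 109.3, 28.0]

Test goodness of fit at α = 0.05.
Chi-square goodness of fit test:
H₀: observed counts match expected distribution
H₁: observed counts differ from expected distribution
df = k - 1 = 3
χ² = Σ(O - E)²/E
   = (21 - 22.2)²/22.2 + (58 - 18.5)²/18.5 + (47 - 109.3)²/109.3 + (52 - 28.0)²/28.0
   = 0.065 + 84.338 + 35.510 + 20.571
   = 140.48
p-value < 0.0001

Since p-value < α = 0.05, we reject H₀.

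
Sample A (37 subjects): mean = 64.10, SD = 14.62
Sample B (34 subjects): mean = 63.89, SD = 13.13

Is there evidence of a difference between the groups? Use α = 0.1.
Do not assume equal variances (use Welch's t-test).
Welch's two-sample t-test:
H₀: μ₁ = μ₂
H₁: μ₁ ≠ μ₂
s₁²/n₁ = 14.62²/37 = 5.7769,  s₂²/n₂ = 13.13²/34 = 5.0705
SE = √(s₁²/n₁ + s₂²/n₂) = √(5.7769 + 5.0705) = 3.2935
df (Welch-Satterthwaite) = (s₁²/n₁ + s₂²/n₂)² / [(s₁²/n₁)²/(n₁-1) + (s₂²/n₂)²/(n₂-1)] ≈ 68.97
t = (x̄₁ - x̄₂) / SE = (64.10 - 63.89) / 3.2935 = 0.21 / 3.2935 = 0.064
p-value = 0.9493

Since p-value > α = 0.1, we fail to reject H₀.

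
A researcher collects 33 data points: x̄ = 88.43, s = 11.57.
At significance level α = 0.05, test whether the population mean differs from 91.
One-sample t-test:
H₀: μ = 91
H₁: μ ≠ 91
df = n - 1 = 32
t = (x̄ - μ₀) / (s/√n) = (88.43 - 91) / (11.57/√33) = -1.276
p-value = 0.2111

Since p-value > α = 0.05, we fail to reject H₀.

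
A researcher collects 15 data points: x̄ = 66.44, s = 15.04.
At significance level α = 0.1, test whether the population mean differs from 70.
One-sample t-test:
H₀: μ = 70
H₁: μ ≠ 70
df = n - 1 = 14
t = (x̄ - μ₀) / (s/√n) = (66.44 - 70) / (15.04/√15) = -0.917
p-value = 0.3748

Since p-value > α = 0.1, we fail to reject H₀.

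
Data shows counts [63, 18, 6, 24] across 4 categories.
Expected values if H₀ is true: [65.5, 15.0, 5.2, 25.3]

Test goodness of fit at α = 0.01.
Chi-square goodness of fit test:
H₀: observed counts match expected distribution
H₁: observed counts differ from expected distribution
df = k - 1 = 3
χ² = Σ(O - E)²/E
   = (63 - 65.5)²/65.5 + (18 - 15.0)²/15.0 + (6 - 5.2)²/5.2 + (24 - 25.3)²/25.3
   = 0.095 + 0.600 + 0.123 + 0.067
   = 0.89
p-value = 0.8290

Since p-value > α = 0.01, we fail to reject H₀.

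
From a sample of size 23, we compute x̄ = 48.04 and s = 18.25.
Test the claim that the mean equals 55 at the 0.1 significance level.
One-sample t-test:
H₀: μ = 55
H₁: μ ≠ 55
df = n - 1 = 22
t = (x̄ - μ₀) / (s/√n) = (48.04 - 55) / (18.25/√23) = -1.829
p-value = 0.0810

Since p-value < α = 0.1, we reject H₀.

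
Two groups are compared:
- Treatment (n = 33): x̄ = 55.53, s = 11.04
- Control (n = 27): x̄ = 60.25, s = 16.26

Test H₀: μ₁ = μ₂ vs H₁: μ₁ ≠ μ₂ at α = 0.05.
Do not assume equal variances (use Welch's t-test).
Welch's two-sample t-test:
H₀: μ₁ = μ₂
H₁: μ₁ ≠ μ₂
s₁²/n₁ = 11.04²/33 = 3.6934,  s₂²/n₂ = 16.26²/27 = 9.7921
SE = √(s₁²/n₁ + s₂²/n₂) = √(3.6934 + 9.7921) = 3.6723
df (Welch-Satterthwaite) = (s₁²/n₁ + s₂²/n₂)² / [(s₁²/n₁)²/(n₁-1) + (s₂²/n₂)²/(n₂-1)] ≈ 44.20
t = (x̄₁ - x̄₂) / SE = (55.53 - 60.25) / 3.6723 = -4.72 / 3.6723 = -1.285
p-value = 0.2054

Since p-value > α = 0.05, we fail to reject H₀.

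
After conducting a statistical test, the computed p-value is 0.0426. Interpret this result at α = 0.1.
Since p = 0.0426 < α = 0.1, reject H₀.
There is sufficient evidence to reject the null hypothesis; the result is statistically significant at the 0.1 level.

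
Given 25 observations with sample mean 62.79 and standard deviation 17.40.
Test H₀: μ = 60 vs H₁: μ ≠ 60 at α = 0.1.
One-sample t-test:
H₀: μ = 60
H₁: μ ≠ 60
df = n - 1 = 24
t = (x̄ - μ₀) / (s/√n) = (62.79 - 60) / (17.40/√25) = 0.802
p-value = 0.4306

Since p-value > α = 0.1, we fail to reject H₀.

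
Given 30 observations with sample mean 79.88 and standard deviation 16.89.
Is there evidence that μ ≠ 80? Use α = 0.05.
One-sample t-test:
H₀: μ = 80
H₁: μ ≠ 80
df = n - 1 = 29
t = (x̄ - μ₀) / (s/√n) = (79.88 - 80) / (16.89/√30) = -0.039
p-value = 0.9692

Since p-value > α = 0.05, we fail to reject H₀.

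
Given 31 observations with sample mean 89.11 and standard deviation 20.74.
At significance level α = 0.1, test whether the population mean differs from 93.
One-sample t-test:
H₀: μ = 93
H₁: μ ≠ 93
df = n - 1 = 30
t = (x̄ - μ₀) / (s/√n) = (89.11 - 93) / (20.74/√31) = -1.044
p-value = 0.3047

Since p-value > α = 0.1, we fail to reject H₀.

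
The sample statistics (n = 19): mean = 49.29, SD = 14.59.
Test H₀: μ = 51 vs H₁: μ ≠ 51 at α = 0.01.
One-sample t-test:
H₀: μ = 51
H₁: μ ≠ 51
df = n - 1 = 18
t = (x̄ - μ₀) / (s/√n) = (49.29 - 51) / (14.59/√19) = -0.511
p-value = 0.6156

Since p-value > α = 0.01, we fail to reject H₀.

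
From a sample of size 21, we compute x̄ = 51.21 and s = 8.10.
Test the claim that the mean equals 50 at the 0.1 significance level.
One-sample t-test:
H₀: μ = 50
H₁: μ ≠ 50
df = n - 1 = 20
t = (x̄ - μ₀) / (s/√n) = (51.21 - 50) / (8.10/√21) = 0.685
p-value = 0.5015

Since p-value > α = 0.1, we fail to reject H₀.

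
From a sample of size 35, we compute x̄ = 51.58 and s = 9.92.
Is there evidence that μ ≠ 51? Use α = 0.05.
One-sample t-test:
H₀: μ = 51
H₁: μ ≠ 51
df = n - 1 = 34
t = (x̄ - μ₀) / (s/√n) = (51.58 - 51) / (9.92/√35) = 0.346
p-value = 0.7315

Since p-value > α = 0.05, we fail to reject H₀.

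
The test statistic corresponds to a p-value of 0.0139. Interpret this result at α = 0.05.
Since p = 0.0139 < α = 0.05, reject H₀.
There is sufficient evidence to reject the null hypothesis; the result is statistically significant at the 0.05 level.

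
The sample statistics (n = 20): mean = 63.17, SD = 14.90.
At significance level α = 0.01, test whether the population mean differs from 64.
One-sample t-test:
H₀: μ = 64
H₁: μ ≠ 64
df = n - 1 = 19
t = (x̄ - μ₀) / (s/√n) = (63.17 - 64) / (14.90/√20) = -0.249
p-value = 0.8059

Since p-value > α = 0.01, we fail to reject H₀.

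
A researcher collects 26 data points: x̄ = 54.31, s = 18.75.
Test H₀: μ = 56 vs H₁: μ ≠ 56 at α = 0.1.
One-sample t-test:
H₀: μ = 56
H₁: μ ≠ 56
df = n - 1 = 25
t = (x̄ - μ₀) / (s/√n) = (54.31 - 56) / (18.75/√26) = -0.460
p-value = 0.6498

Since p-value > α = 0.1, we fail to reject H₀.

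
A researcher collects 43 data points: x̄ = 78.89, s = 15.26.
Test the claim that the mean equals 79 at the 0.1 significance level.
One-sample t-test:
H₀: μ = 79
H₁: μ ≠ 79
df = n - 1 = 42
t = (x̄ - μ₀) / (s/√n) = (78.89 - 79) / (15.26/√43) = -0.047
p-value = 0.9625

Since p-value > α = 0.1, we fail to reject H₀.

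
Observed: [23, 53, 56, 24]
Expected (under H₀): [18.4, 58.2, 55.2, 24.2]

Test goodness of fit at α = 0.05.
Chi-square goodness of fit test:
H₀: observed counts match expected distribution
H₁: observed counts differ from expected distribution
df = k - 1 = 3
χ² = Σ(O - E)²/E
   = (23 - 18.4)²/18.4 + (53 - 58.2)²/58.2 + (56 - 55.2)²/55.2 + (24 - 24.2)²/24.2
   = 1.150 + 0.465 + 0.012 + 0.002
   = 1.63
p-value = 0.6531

Since p-value > α = 0.05, we fail to reject H₀.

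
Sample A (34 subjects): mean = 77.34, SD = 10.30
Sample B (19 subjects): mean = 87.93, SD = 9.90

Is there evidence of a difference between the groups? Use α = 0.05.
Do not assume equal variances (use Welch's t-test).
Welch's two-sample t-test:
H₀: μ₁ = μ₂
H₁: μ₁ ≠ μ₂
s₁²/n₁ = 10.30²/34 = 3.1203,  s₂²/n₂ = 9.90²/19 = 5.1584
SE = √(s₁²/n₁ + s₂²/n₂) = √(3.1203 + 5.1584) = 2.8773
df (Welch-Satterthwaite) = (s₁²/n₁ + s₂²/n₂)² / [(s₁²/n₁)²/(n₁-1) + (s₂²/n₂)²/(n₂-1)] ≈ 38.65
t = (x̄₁ - x̄₂) / SE = (77.34 - 87.93) / 2.8773 = -10.59 / 2.8773 = -3.681
p-value = 0.0007

Since p-value < α = 0.05, we reject H₀.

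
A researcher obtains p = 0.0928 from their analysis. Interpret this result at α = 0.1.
Since p = 0.0928 < α = 0.1, reject H₀.
There is sufficient evidence to reject the null hypothesis; the result is statistically significant at the 0.1 level.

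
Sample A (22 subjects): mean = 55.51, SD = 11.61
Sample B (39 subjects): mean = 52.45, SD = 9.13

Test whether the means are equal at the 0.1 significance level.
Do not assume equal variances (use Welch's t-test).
Welch's two-sample t-test:
H₀: μ₁ = μ₂
H₁: μ₁ ≠ μ₂
s₁²/n₁ = 11.61²/22 = 6.1269,  s₂²/n₂ = 9.13²/39 = 2.1374
SE = √(s₁²/n₁ + s₂²/n₂) = √(6.1269 + 2.1374) = 2.8748
df (Welch-Satterthwaite) = (s₁²/n₁ + s₂²/n₂)² / [(s₁²/n₁)²/(n₁-1) + (s₂²/n₂)²/(n₂-1)] ≈ 35.80
t = (x̄₁ - x̄₂) / SE = (55.51 - 52.45) / 2.8748 = 3.06 / 2.8748 = 1.064
p-value = 0.2943

Since p-value > α = 0.1, we fail to reject H₀.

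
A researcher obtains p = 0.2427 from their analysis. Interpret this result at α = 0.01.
Since p = 0.2427 > α = 0.01, fail to reject H₀.
There is insufficient evidence to reject the null hypothesis; the result is not statistically significant at the 0.01 level.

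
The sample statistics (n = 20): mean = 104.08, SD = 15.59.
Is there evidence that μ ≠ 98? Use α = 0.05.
One-sample t-test:
H₀: μ = 98
H₁: μ ≠ 98
df = n - 1 = 19
t = (x̄ - μ₀) / (s/√n) = (104.08 - 98) / (15.59/√20) = 1.744
p-value = 0.0973

Since p-value > α = 0.05, we fail to reject H₀.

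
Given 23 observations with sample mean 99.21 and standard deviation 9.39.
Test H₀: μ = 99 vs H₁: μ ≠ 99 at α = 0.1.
One-sample t-test:
H₀: μ = 99
H₁: μ ≠ 99
df = n - 1 = 22
t = (x̄ - μ₀) / (s/√n) = (99.21 - 99) / (9.39/√23) = 0.107
p-value = 0.9156

Since p-value > α = 0.1, we fail to reject H₀.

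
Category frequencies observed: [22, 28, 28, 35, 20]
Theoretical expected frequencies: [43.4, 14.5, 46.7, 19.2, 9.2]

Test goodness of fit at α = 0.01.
Chi-square goodness of fit test:
H₀: observed counts match expected distribution
H₁: observed counts differ from expected distribution
df = k - 1 = 4
χ² = Σ(O - E)²/E
   = (22 - 43.4)²/43.4 + (28 - 14.5)²/14.5 + (28 - 46.7)²/46.7 + (35 - 19.2)²/19.2 + (20 - 9.2)²/9.2
   = 10.552 + 12.569 + 7.488 + 13.002 + 12.678
   = 56.29
p-value < 0.0001

Since p-value < α = 0.01, we reject H₀.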